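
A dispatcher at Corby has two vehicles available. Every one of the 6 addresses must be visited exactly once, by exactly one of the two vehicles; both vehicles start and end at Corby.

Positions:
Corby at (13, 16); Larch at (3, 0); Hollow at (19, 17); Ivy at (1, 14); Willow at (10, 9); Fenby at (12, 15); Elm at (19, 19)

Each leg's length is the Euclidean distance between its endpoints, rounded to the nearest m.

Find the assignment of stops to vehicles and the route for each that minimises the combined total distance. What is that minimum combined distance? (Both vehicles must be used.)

There are 2^5 − 1 = 31 ways to divide the 6 stops into two non-empty groups. For each, the best each vehicle can do is its own shortest tour through its group:
  {Larch} + {Hollow, Ivy, Willow, Fenby, Elm}: 38 + 43 = 81
  {Hollow} + {Larch, Ivy, Willow, Fenby, Elm}: 12 + 57 = 69
  {Larch, Hollow} + {Ivy, Willow, Fenby, Elm}: 48 + 42 = 90
  {Ivy} + {Larch, Hollow, Willow, Fenby, Elm}: 24 + 50 = 74
  {Larch, Ivy} + {Hollow, Willow, Fenby, Elm}: 45 + 28 = 73
  {Hollow, Ivy} + {Larch, Willow, Fenby, Elm}: 36 + 49 = 85
  … (31 splits in total)
  {Larch, Ivy, Willow, Fenby} + {Hollow, Elm}: 44 + 15 = 59  ← best
Best: vehicle 1 Corby → Ivy → Larch → Willow → Fenby → Corby = 44; vehicle 2 Corby → Hollow → Elm → Corby = 15; combined 59.

59 m — the smallest possible combined total.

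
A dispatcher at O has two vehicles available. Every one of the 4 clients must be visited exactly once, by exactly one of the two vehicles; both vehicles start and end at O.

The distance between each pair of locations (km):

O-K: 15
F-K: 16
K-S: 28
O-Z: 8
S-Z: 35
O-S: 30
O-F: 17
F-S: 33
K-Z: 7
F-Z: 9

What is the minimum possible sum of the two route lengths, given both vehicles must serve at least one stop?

107 km — the smallest possible combined total.

There are 2^3 − 1 = 7 ways to divide the 4 stops into two non-empty groups. For each, the best each vehicle can do is its own shortest tour through its group:
  {F} + {K, S, Z}: 34 + 73 = 107
  {K} + {F, S, Z}: 30 + 80 = 110
  {F, K} + {S, Z}: 48 + 73 = 121
  {S} + {F, K, Z}: 60 + 48 = 108
  {F, S} + {K, Z}: 80 + 30 = 110
  {K, S} + {F, Z}: 73 + 34 = 107
  … (7 splits in total)
Best: vehicle 1 O → F → O = 34; vehicle 2 O → S → K → Z → O = 73; combined 107.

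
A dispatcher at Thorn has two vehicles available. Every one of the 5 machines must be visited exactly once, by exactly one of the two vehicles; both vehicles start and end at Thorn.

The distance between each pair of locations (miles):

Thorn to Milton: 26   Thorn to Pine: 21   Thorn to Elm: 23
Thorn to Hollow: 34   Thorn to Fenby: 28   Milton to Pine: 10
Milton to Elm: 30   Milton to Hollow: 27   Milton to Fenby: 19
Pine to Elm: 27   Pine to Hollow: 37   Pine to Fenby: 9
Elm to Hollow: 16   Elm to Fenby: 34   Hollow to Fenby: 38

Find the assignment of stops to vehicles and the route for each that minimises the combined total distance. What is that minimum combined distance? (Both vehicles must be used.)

146 miles — the smallest possible combined total.

Check every non-empty split of the stops between the two vehicles; for each half take its own optimal tour:
  {Milton} + {Pine, Elm, Hollow, Fenby}: 52 + 107 = 159
  {Pine} + {Milton, Elm, Hollow, Fenby}: 42 + 113 = 155
  {Milton, Pine} + {Elm, Hollow, Fenby}: 57 + 105 = 162
  {Elm} + {Milton, Pine, Hollow, Fenby}: 46 + 108 = 154
  {Milton, Elm} + {Pine, Hollow, Fenby}: 79 + 102 = 181
  {Pine, Elm} + {Milton, Hollow, Fenby}: 71 + 108 = 179
  … (15 splits in total)
  {Elm, Hollow} + {Milton, Pine, Fenby}: 73 + 73 = 146  ← best
Best: vehicle 1 Thorn → Elm → Hollow → Thorn = 73; vehicle 2 Thorn → Milton → Pine → Fenby → Thorn = 73; combined 146.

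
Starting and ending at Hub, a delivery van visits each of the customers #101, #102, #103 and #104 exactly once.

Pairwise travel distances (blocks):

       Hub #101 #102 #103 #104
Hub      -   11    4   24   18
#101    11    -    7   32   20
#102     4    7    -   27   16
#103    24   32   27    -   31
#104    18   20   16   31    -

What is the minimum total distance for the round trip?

With 4 stops there are 4!/2 = 12 distinct round trips (a route and its reverse cost the same).
Hub - #101 - #102 - #103 - #104 - Hub: 11+7+27+31+18 = 94
Hub - #101 - #102 - #104 - #103 - Hub: 11+7+16+31+24 = 89
Hub - #101 - #103 - #102 - #104 - Hub: 11+32+27+16+18 = 104
Hub - #101 - #103 - #104 - #102 - Hub: 11+32+31+16+4 = 94
Hub - #101 - #104 - #102 - #103 - Hub: 11+20+16+27+24 = 98
Hub - #101 - #104 - #103 - #102 - Hub: 11+20+31+27+4 = 93
Hub - #102 - #101 - #103 - #104 - Hub: 4+7+32+31+18 = 92
Hub - #102 - #101 - #104 - #103 - Hub: 4+7+20+31+24 = 86
Hub - #102 - #103 - #101 - #104 - Hub: 4+27+32+20+18 = 101
Hub - #102 - #104 - #101 - #103 - Hub: 4+16+20+32+24 = 96
Hub - #103 - #101 - #102 - #104 - Hub: 24+32+7+16+18 = 97
Hub - #103 - #102 - #101 - #104 - Hub: 24+27+7+20+18 = 96
The minimum is 86.
One optimal route: Hub → #102 → #101 → #104 → #103 → Hub (or its reverse).

Shortest round trip = 86 blocks.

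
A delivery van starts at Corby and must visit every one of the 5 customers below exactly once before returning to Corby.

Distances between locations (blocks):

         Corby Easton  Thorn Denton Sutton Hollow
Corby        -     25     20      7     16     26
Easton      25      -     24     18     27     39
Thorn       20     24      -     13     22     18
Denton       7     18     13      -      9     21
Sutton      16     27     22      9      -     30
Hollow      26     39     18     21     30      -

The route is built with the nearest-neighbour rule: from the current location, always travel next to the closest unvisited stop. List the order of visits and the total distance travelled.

Total distance 120 blocks via the nearest-neighbour route Corby → Denton → Sutton → Thorn → Hollow → Easton → Corby.

At Corby the remaining stops are Denton 7, Sutton 16, Thorn 20, Easton 25, Hollow 26; go to Denton.
At Denton the remaining stops are Sutton 9, Thorn 13, Easton 18, Hollow 21; go to Sutton.
At Sutton the remaining stops are Thorn 22, Easton 27, Hollow 30; go to Thorn.
At Thorn the remaining stops are Hollow 18, Easton 24; go to Hollow.
At Hollow the remaining stops are Easton 39; go to Easton.
Return Easton→Corby: 25.
Total = 7 + 9 + 22 + 18 + 39 + 25 = 120.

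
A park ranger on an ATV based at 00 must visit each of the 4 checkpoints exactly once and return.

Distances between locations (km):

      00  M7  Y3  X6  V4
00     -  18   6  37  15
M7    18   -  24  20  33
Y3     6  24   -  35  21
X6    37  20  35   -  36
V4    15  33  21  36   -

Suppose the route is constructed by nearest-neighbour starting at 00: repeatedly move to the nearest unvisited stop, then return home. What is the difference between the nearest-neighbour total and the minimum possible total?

From 00: Y3=6, V4=15, M7=18, X6=37 → choose Y3 (6).
From Y3: V4=21, M7=24, X6=35 → choose V4 (21).
From V4: M7=33, X6=36 → choose M7 (33).
From M7: X6=20 → choose X6 (20).
NN route 00 → Y3 → V4 → M7 → X6 → 00 costs 117.
Optimal: 00 → M7 → X6 → V4 → Y3 → 00 costs 101 (by enumerating all 12 distinct tours).
Excess = 117 − 101 = 16.

Excess over optimum: 16 km.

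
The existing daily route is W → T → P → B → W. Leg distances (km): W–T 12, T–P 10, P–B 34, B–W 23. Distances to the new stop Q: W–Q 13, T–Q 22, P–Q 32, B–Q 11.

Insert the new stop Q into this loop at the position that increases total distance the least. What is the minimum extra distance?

+1 km — insert Q between B and W.

Insertion cost between consecutive stops i–j is d(i,Q) + d(Q,j) − d(i,j):
  between W and T: 13 + 22 − 12 = 23
  between T and P: 22 + 32 − 10 = 44
  between P and B: 32 + 11 − 34 = 9
  between B and W: 11 + 13 − 23 = 1
Cheapest insertion is between B and W, adding 1.
New total = 79 + 1 = 80.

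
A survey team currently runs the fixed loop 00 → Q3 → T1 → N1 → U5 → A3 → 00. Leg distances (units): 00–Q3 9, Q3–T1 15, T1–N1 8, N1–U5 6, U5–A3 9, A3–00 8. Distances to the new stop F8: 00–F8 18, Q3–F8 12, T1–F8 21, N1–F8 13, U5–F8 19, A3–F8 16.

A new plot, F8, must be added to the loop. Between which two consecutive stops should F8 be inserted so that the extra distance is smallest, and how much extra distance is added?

Minimum extra distance: 18, inserting F8 between Q3 and T1.

Insertion cost between consecutive stops i–j is d(i,F8) + d(F8,j) − d(i,j):
  between 00 and Q3: 18 + 12 − 9 = 21
  between Q3 and T1: 12 + 21 − 15 = 18
  between T1 and N1: 21 + 13 − 8 = 26
  between N1 and U5: 13 + 19 − 6 = 26
  between U5 and A3: 19 + 16 − 9 = 26
  between A3 and 00: 16 + 18 − 8 = 26
Cheapest insertion is between Q3 and T1, adding 18.
New total = 55 + 18 = 73.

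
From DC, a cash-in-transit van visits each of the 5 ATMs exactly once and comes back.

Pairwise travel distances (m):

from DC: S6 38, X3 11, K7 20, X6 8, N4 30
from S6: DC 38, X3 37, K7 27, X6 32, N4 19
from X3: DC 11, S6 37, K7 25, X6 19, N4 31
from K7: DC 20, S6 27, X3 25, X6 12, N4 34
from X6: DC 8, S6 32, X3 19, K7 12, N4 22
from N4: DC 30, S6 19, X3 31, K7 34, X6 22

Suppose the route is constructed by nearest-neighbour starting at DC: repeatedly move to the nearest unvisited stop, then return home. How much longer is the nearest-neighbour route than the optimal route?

Excess over optimum: 25 m.

From DC: X6=8, X3=11, K7=20, N4=30, S6=38 → choose X6 (8).
From X6: K7=12, X3=19, N4=22, S6=32 → choose K7 (12).
From K7: X3=25, S6=27, N4=34 → choose X3 (25).
From X3: N4=31, S6=37 → choose N4 (31).
From N4: S6=19 → choose S6 (19).
NN route DC → X6 → K7 → X3 → N4 → S6 → DC costs 133.
Optimal: DC → X3 → N4 → S6 → K7 → X6 → DC costs 108 (by enumerating all 60 distinct tours).
Excess = 133 − 108 = 25.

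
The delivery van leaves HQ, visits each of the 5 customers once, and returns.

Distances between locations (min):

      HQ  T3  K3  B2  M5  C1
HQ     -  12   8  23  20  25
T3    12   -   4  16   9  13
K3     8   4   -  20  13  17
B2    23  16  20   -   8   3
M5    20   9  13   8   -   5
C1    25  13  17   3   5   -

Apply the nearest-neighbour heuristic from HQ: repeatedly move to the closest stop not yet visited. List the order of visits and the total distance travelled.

Nearest-neighbour total = 52 min; route HQ → K3 → T3 → M5 → C1 → B2 → HQ.

From HQ: distances to unvisited — K3=8, T3=12, M5=20, B2=23, C1=25. Nearest is K3 (8).
From K3: distances to unvisited — T3=4, M5=13, C1=17, B2=20. Nearest is T3 (4).
From T3: distances to unvisited — M5=9, C1=13, B2=16. Nearest is M5 (9).
From M5: distances to unvisited — C1=5, B2=8. Nearest is C1 (5).
From C1: distances to unvisited — B2=3. Nearest is B2 (3).
Return B2→HQ: 23.
Total = 8 + 4 + 9 + 5 + 3 + 23 = 52.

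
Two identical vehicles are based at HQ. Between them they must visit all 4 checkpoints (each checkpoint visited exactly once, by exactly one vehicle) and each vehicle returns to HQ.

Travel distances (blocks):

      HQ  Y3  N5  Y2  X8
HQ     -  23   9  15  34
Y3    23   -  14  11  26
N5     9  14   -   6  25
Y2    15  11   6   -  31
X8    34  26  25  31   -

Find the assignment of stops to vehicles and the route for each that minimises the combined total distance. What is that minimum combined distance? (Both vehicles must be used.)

104 blocks — the smallest possible combined total.

Try each way of splitting the stops between the two vehicles (each non-empty) and, for each split, find the best tour for each vehicle:
  {Y3} + {N5, Y2, X8}: 46 + 80 = 126
  {N5} + {Y3, Y2, X8}: 18 + 86 = 104
  {Y3, N5} + {Y2, X8}: 46 + 80 = 126
  {Y2} + {Y3, N5, X8}: 30 + 83 = 113
  {Y3, Y2} + {N5, X8}: 49 + 68 = 117
  {N5, Y2} + {Y3, X8}: 30 + 83 = 113
  … (7 splits in total)
Best: vehicle 1 HQ → N5 → HQ = 18; vehicle 2 HQ → Y2 → Y3 → X8 → HQ = 86; combined 104.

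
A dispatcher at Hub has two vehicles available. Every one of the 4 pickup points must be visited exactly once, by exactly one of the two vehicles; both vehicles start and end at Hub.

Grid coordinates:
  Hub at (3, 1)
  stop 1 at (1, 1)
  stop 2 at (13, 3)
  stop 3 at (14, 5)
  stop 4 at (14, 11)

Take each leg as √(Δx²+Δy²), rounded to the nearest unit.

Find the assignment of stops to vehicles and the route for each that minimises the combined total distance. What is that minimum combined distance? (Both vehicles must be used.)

37 — the smallest possible combined total.

There are 2^3 − 1 = 7 ways to divide the 4 stops into two non-empty groups. For each, the best each vehicle can do is its own shortest tour through its group:
  {stop 1} + {stop 2, stop 3, stop 4}: 4 + 33 = 37
  {stop 2} + {stop 1, stop 3, stop 4}: 20 + 36 = 56
  {stop 1, stop 2} + {stop 3, stop 4}: 24 + 33 = 57
  {stop 3} + {stop 1, stop 2, stop 4}: 24 + 36 = 60
  {stop 1, stop 3} + {stop 2, stop 4}: 28 + 33 = 61
  {stop 2, stop 3} + {stop 1, stop 4}: 24 + 33 = 57
  … (7 splits in total)
Best: vehicle 1 Hub → stop 1 → Hub = 4; vehicle 2 Hub → stop 2 → stop 3 → stop 4 → Hub = 33; combined 37.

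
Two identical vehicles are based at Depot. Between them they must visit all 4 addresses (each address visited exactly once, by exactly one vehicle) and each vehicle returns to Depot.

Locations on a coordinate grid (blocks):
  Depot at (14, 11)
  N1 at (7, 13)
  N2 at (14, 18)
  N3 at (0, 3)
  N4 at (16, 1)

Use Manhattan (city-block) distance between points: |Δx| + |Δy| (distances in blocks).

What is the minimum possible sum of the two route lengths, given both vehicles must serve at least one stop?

Check every non-empty split of the stops between the two vehicles; for each half take its own optimal tour:
  {N1} + {N2, N3, N4}: 18 + 66 = 84
  {N2} + {N1, N3, N4}: 14 + 56 = 70
  {N1, N2} + {N3, N4}: 28 + 52 = 80
  {N3} + {N1, N2, N4}: 44 + 52 = 96
  {N1, N3} + {N2, N4}: 48 + 38 = 86
  {N2, N3} + {N1, N4}: 58 + 42 = 100
  … (7 splits in total)
Best: vehicle 1 Depot → N2 → Depot = 14; vehicle 2 Depot → N1 → N3 → N4 → Depot = 56; combined 70.

70 blocks — the smallest possible combined total.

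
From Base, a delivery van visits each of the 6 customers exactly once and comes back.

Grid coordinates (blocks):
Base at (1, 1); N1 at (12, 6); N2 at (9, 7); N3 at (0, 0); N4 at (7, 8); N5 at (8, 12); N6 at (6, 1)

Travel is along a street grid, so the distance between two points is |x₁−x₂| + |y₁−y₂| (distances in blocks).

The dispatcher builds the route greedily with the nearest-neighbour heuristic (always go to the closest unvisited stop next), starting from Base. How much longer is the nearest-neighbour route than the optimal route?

Excess over optimum: 4 blocks.

From Base: N3=2, N6=5, N4=13, N2=14, N1=16, N5=18 → choose N3 (2).
From N3: N6=7, N4=15, N2=16, N1=18, N5=20 → choose N6 (7).
From N6: N4=8, N2=9, N1=11, N5=13 → choose N4 (8).
From N4: N2=3, N5=5, N1=7 → choose N2 (3).
From N2: N1=4, N5=6 → choose N1 (4).
From N1: N5=10 → choose N5 (10).
NN route Base → N3 → N6 → N4 → N2 → N1 → N5 → Base costs 52.
Optimal: Base → N1 → N2 → N5 → N4 → N6 → N3 → Base costs 48 (by enumerating all 360 distinct tours).
Excess = 52 − 48 = 4.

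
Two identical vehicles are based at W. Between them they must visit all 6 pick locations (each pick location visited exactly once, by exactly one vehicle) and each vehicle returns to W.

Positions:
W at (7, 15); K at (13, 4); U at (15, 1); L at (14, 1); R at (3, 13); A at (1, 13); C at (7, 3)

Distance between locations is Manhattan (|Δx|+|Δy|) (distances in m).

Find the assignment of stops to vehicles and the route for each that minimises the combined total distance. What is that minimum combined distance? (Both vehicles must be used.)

Minimum combined distance: 60 m.

Try each way of splitting the stops between the two vehicles (each non-empty) and, for each split, find the best tour for each vehicle:
  {K} + {U, L, R, A, C}: 34 + 56 = 90
  {U} + {K, L, R, A, C}: 44 + 54 = 98
  {K, U} + {L, R, A, C}: 44 + 54 = 98
  {L} + {K, U, R, A, C}: 42 + 56 = 98
  {K, L} + {U, R, A, C}: 42 + 56 = 98
  {U, L} + {K, R, A, C}: 44 + 48 = 92
  … (31 splits in total)
  {R, A} + {K, U, L, C}: 16 + 44 = 60  ← best
Best: vehicle 1 W → R → A → W = 16; vehicle 2 W → K → U → L → C → W = 44; combined 60.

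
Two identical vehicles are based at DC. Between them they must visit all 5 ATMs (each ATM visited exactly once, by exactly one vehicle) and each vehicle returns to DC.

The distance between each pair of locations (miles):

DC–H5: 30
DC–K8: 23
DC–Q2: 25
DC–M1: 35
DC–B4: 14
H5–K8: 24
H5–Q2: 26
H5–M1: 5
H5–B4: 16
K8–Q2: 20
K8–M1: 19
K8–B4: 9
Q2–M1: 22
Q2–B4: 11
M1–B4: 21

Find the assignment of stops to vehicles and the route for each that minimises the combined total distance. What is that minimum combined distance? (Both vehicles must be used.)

Try each way of splitting the stops between the two vehicles (each non-empty) and, for each split, find the best tour for each vehicle:
  {H5} + {K8, Q2, M1, B4}: 60 + 89 = 149
  {K8} + {H5, Q2, M1, B4}: 46 + 82 = 128
  {H5, K8} + {Q2, M1, B4}: 77 + 82 = 159
  {Q2} + {H5, K8, M1, B4}: 50 + 77 = 127
  {H5, Q2} + {K8, M1, B4}: 81 + 77 = 158
  {K8, Q2} + {H5, M1, B4}: 68 + 70 = 138
  … (15 splits in total)
  {H5, K8, Q2, M1} + {B4}: 98 + 28 = 126  ← best
Best: vehicle 1 DC → K8 → M1 → H5 → Q2 → DC = 98; vehicle 2 DC → B4 → DC = 28; combined 126.

126 miles — the smallest possible combined total.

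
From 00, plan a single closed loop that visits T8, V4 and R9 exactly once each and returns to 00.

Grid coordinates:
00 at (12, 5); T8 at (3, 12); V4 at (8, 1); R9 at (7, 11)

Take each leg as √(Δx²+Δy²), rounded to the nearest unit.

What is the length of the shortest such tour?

30 — the shortest possible round trip.

There are 3 distinct closed tours to check (reversals are equivalent).
00 - T8 - V4 - R9 - 00: 11+12+10+8 = 41
00 - T8 - R9 - V4 - 00: 11+4+10+6 = 31
00 - V4 - T8 - R9 - 00: 6+12+4+8 = 30
The minimum is 30.
One optimal route: 00 → V4 → T8 → R9 → 00 (or its reverse).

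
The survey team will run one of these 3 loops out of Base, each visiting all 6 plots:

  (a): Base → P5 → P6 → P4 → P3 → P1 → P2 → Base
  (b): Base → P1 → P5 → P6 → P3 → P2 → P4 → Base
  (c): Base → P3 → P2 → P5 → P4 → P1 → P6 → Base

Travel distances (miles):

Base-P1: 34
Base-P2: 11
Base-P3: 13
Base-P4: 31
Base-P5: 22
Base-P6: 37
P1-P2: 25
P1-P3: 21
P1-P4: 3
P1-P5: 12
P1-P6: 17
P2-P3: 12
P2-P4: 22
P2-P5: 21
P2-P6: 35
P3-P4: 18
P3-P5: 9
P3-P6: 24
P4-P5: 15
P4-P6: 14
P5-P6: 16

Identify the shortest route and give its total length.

(a): 22 + 16 + 14 + 18 + 21 + 25 + 11 = 127
(b): 34 + 12 + 16 + 24 + 12 + 22 + 31 = 151
(c): 13 + 12 + 21 + 15 + 3 + 17 + 37 = 118

Shortest is (c), total 118 miles.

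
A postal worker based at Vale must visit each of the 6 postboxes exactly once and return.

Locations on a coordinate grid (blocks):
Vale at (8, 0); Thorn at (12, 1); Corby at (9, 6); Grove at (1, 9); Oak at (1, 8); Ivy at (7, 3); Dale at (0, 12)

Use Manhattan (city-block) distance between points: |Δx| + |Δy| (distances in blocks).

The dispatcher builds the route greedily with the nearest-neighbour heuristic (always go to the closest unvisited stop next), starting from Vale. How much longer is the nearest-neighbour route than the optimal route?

The nearest-neighbour route is 12 blocks longer than optimal.

From Vale: Ivy=4, Thorn=5, Corby=7, Oak=15, Grove=16, Dale=20 → choose Ivy (4).
From Ivy: Corby=5, Thorn=7, Oak=11, Grove=12, Dale=16 → choose Corby (5).
From Corby: Thorn=8, Oak=10, Grove=11, Dale=15 → choose Thorn (8).
From Thorn: Oak=18, Grove=19, Dale=23 → choose Oak (18).
From Oak: Grove=1, Dale=5 → choose Grove (1).
From Grove: Dale=4 → choose Dale (4).
NN route Vale → Ivy → Corby → Thorn → Oak → Grove → Dale → Vale costs 60.
Optimal: Vale → Thorn → Corby → Grove → Dale → Oak → Ivy → Vale costs 48 (by enumerating all 360 distinct tours).
Excess = 60 − 48 = 12.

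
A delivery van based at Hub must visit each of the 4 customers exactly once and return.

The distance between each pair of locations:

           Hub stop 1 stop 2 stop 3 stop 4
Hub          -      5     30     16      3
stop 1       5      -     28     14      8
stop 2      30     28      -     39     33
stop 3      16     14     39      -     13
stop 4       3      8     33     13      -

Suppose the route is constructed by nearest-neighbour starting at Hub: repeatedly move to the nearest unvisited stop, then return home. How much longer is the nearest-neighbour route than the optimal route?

From Hub: stop 4=3, stop 1=5, stop 3=16, stop 2=30 → choose stop 4 (3).
From stop 4: stop 1=8, stop 3=13, stop 2=33 → choose stop 1 (8).
From stop 1: stop 3=14, stop 2=28 → choose stop 3 (14).
From stop 3: stop 2=39 → choose stop 2 (39).
NN route Hub → stop 4 → stop 1 → stop 3 → stop 2 → Hub costs 94.
Optimal: Hub → stop 1 → stop 2 → stop 3 → stop 4 → Hub costs 88 (by enumerating all 12 distinct tours).
Excess = 94 − 88 = 6.

Excess over optimum: 6.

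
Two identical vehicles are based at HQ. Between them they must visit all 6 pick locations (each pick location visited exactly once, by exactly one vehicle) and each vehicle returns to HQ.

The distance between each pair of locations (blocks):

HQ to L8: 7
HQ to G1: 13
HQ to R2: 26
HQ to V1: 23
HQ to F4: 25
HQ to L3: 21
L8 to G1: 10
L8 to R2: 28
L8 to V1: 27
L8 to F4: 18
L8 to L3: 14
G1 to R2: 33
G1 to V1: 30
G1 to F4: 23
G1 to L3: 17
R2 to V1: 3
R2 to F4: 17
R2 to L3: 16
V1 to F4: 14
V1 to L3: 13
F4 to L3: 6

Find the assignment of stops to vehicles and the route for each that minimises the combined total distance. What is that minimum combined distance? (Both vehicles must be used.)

Minimum combined distance: 93 blocks.

There are 2^5 − 1 = 31 ways to divide the 6 stops into two non-empty groups. For each, the best each vehicle can do is its own shortest tour through its group:
  {L8} + {G1, R2, V1, F4, L3}: 14 + 79 = 93
  {G1} + {L8, R2, V1, F4, L3}: 26 + 70 = 96
  {L8, G1} + {R2, V1, F4, L3}: 30 + 70 = 100
  {R2} + {L8, G1, V1, F4, L3}: 52 + 77 = 129
  {L8, R2} + {G1, V1, F4, L3}: 61 + 73 = 134
  {G1, R2} + {L8, V1, F4, L3}: 72 + 64 = 136
  … (31 splits in total)
Best: vehicle 1 HQ → L8 → HQ = 14; vehicle 2 HQ → G1 → L3 → F4 → R2 → V1 → HQ = 79; combined 93.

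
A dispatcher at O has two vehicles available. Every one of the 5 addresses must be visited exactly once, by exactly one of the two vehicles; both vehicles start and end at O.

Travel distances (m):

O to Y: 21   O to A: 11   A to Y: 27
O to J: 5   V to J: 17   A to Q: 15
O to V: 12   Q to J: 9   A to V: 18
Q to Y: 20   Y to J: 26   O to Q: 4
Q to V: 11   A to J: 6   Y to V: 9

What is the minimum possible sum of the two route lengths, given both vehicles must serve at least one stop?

There are 2^4 − 1 = 15 ways to divide the 5 stops into two non-empty groups. For each, the best each vehicle can do is its own shortest tour through its group:
  {A} + {Q, Y, V, J}: 22 + 55 = 77
  {Q} + {A, Y, V, J}: 8 + 59 = 67
  {A, Q} + {Y, V, J}: 30 + 52 = 82
  {Y} + {A, Q, V, J}: 42 + 44 = 86
  {A, Y} + {Q, V, J}: 59 + 37 = 96
  {Q, Y} + {A, V, J}: 45 + 41 = 86
  … (15 splits in total)
Best: vehicle 1 O → Q → O = 8; vehicle 2 O → Y → V → A → J → O = 59; combined 67.

Minimum combined distance: 67 m.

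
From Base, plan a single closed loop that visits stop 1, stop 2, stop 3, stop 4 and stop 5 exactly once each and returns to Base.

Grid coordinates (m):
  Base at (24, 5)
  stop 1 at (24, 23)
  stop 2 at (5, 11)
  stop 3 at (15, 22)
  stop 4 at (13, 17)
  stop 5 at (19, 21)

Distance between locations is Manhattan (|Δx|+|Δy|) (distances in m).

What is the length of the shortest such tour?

With 5 stops there are 5!/2 = 60 distinct round trips (a route and its reverse cost the same).
Base - stop 1 - stop 2 - stop 3 - stop 4 - stop 5 - Base: 18+31+21+7+10+21 = 108
Base - stop 1 - stop 2 - stop 3 - stop 5 - stop 4 - Base: 18+31+21+5+10+23 = 108
Base - stop 1 - stop 2 - stop 4 - stop 3 - stop 5 - Base: 18+31+14+7+5+21 = 96
Base - stop 1 - stop 2 - stop 4 - stop 5 - stop 3 - Base: 18+31+14+10+5+26 = 104
Base - stop 1 - stop 2 - stop 5 - stop 3 - stop 4 - Base: 18+31+24+5+7+23 = 108
Base - stop 1 - stop 2 - stop 5 - stop 4 - stop 3 - Base: 18+31+24+10+7+26 = 116
Base - stop 1 - stop 3 - stop 2 - stop 4 - stop 5 - Base: 18+10+21+14+10+21 = 94
Base - stop 1 - stop 3 - stop 2 - stop 5 - stop 4 - Base: 18+10+21+24+10+23 = 106
Base - stop 1 - stop 3 - stop 4 - stop 2 - stop 5 - Base: 18+10+7+14+24+21 = 94
Base - stop 1 - stop 3 - stop 4 - stop 5 - stop 2 - Base: 18+10+7+10+24+25 = 94
Base - stop 1 - stop 3 - stop 5 - stop 2 - stop 4 - Base: 18+10+5+24+14+23 = 94
Base - stop 1 - stop 3 - stop 5 - stop 4 - stop 2 - Base: 18+10+5+10+14+25 = 82
Base - stop 1 - stop 4 - stop 2 - stop 3 - stop 5 - Base: 18+17+14+21+5+21 = 96
Base - stop 1 - stop 4 - stop 2 - stop 5 - stop 3 - Base: 18+17+14+24+5+26 = 104
… (46 more)
Base - stop 1 - stop 5 - stop 3 - stop 4 - stop 2 - Base: 18+7+5+7+14+25 = 76  ← best
The minimum is 76.
One optimal route: Base → stop 1 → stop 5 → stop 3 → stop 4 → stop 2 → Base (or its reverse).

76 m — the shortest possible round trip.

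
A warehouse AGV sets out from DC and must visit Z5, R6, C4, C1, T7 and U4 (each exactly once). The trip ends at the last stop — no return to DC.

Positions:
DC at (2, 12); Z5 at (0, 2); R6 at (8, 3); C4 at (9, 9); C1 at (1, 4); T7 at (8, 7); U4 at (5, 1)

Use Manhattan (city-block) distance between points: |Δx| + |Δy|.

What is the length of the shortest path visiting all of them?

Minimum one-way distance = 30.

There are 6! = 720 possible orderings.
DC → Z5 → R6 → C4 → C1 → T7 → U4: 12+9+7+13+10+9 = 60
DC → Z5 → R6 → C4 → C1 → U4 → T7: 12+9+7+13+7+9 = 57
DC → Z5 → R6 → C4 → T7 → C1 → U4: 12+9+7+3+10+7 = 48
DC → Z5 → R6 → C4 → T7 → U4 → C1: 12+9+7+3+9+7 = 47
DC → Z5 → R6 → C4 → U4 → C1 → T7: 12+9+7+12+7+10 = 57
DC → Z5 → R6 → C4 → U4 → T7 → C1: 12+9+7+12+9+10 = 59
DC → Z5 → R6 → C1 → C4 → T7 → U4: 12+9+8+13+3+9 = 54
DC → Z5 → R6 → C1 → C4 → U4 → T7: 12+9+8+13+12+9 = 63
… (712 more)
DC → C1 → Z5 → U4 → R6 → T7 → C4: 9+3+6+5+4+3 = 30  ← best
The minimum is 30.
One shortest path: DC → C1 → Z5 → U4 → R6 → T7 → C4.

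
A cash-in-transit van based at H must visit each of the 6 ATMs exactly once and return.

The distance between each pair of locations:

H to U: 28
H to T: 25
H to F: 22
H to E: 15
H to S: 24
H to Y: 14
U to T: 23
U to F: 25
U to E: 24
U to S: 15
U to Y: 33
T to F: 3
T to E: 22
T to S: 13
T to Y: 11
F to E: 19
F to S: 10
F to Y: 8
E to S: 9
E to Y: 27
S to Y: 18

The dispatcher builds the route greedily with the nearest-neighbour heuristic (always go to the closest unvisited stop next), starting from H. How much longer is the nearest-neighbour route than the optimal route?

The nearest-neighbour route is 12 longer than optimal.

H: Y=14, E=15, F=22, S=24, T=25, U=28 ⇒ Y
Y: F=8, T=11, S=18, E=27, U=33 ⇒ F
F: T=3, S=10, E=19, U=25 ⇒ T
T: S=13, E=22, U=23 ⇒ S
S: E=9, U=15 ⇒ E
E: U=24 ⇒ U
NN route H → Y → F → T → S → E → U → H costs 99.
Optimal: H → E → S → U → T → F → Y → H costs 87 (by enumerating all 360 distinct tours).
Excess = 99 − 87 = 12.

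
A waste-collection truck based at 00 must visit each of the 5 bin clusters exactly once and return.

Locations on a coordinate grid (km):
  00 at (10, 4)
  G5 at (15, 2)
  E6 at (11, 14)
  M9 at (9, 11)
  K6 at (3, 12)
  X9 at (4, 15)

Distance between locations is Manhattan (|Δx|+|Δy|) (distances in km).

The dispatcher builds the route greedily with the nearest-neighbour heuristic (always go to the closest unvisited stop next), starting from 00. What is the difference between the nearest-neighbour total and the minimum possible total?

The nearest-neighbour route is 4 km longer than optimal.

00: G5=7, M9=8, E6=11, K6=15, X9=17 ⇒ G5
G5: M9=15, E6=16, K6=22, X9=24 ⇒ M9
M9: E6=5, K6=7, X9=9 ⇒ E6
E6: X9=8, K6=10 ⇒ X9
X9: K6=4 ⇒ K6
NN route 00 → G5 → M9 → E6 → X9 → K6 → 00 costs 54.
Optimal: 00 → G5 → E6 → X9 → K6 → M9 → 00 costs 50 (by enumerating all 60 distinct tours).
Excess = 54 − 50 = 4.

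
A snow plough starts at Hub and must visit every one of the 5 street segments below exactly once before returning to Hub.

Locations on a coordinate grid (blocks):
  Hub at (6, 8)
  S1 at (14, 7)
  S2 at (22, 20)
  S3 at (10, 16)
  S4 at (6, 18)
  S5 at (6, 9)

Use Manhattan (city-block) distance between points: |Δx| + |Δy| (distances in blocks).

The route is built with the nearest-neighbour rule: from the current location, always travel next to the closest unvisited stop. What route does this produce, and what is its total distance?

Hub → [S5:1 / S1:9 / S4:10 / S3:12 / S2:28] → S5 (1)
S5 → [S4:9 / S1:10 / S3:11 / S2:27] → S4 (9)
S4 → [S3:6 / S2:18 / S1:19] → S3 (6)
S3 → [S1:13 / S2:16] → S1 (13)
S1 → [S2:21] → S2 (21)
Return S2→Hub: 28.
Total = 1 + 9 + 6 + 13 + 21 + 28 = 78.

Total distance 78 blocks via the nearest-neighbour route Hub → S5 → S4 → S3 → S1 → S2 → Hub.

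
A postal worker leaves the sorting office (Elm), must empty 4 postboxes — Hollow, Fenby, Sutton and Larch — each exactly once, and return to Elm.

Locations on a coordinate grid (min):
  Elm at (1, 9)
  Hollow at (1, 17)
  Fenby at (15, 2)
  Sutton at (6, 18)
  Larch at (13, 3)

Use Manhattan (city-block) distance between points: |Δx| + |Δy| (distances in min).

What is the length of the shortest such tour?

Elm → Hollow → Fenby → Sutton → Larch → Elm: 8+29+25+22+18 = 102
Elm → Hollow → Fenby → Larch → Sutton → Elm: 8+29+3+22+14 = 76
Elm → Hollow → Sutton → Fenby → Larch → Elm: 8+6+25+3+18 = 60
Elm → Hollow → Sutton → Larch → Fenby → Elm: 8+6+22+3+21 = 60
Elm → Hollow → Larch → Fenby → Sutton → Elm: 8+26+3+25+14 = 76
Elm → Hollow → Larch → Sutton → Fenby → Elm: 8+26+22+25+21 = 102
Elm → Fenby → Hollow → Sutton → Larch → Elm: 21+29+6+22+18 = 96
Elm → Fenby → Hollow → Larch → Sutton → Elm: 21+29+26+22+14 = 112
Elm → Fenby → Sutton → Hollow → Larch → Elm: 21+25+6+26+18 = 96
Elm → Fenby → Larch → Hollow → Sutton → Elm: 21+3+26+6+14 = 70
Elm → Sutton → Hollow → Fenby → Larch → Elm: 14+6+29+3+18 = 70
Elm → Sutton → Fenby → Hollow → Larch → Elm: 14+25+29+26+18 = 112
The minimum is 60.
One optimal route: Elm → Hollow → Sutton → Fenby → Larch → Elm (or its reverse).

60 min — the shortest possible round trip.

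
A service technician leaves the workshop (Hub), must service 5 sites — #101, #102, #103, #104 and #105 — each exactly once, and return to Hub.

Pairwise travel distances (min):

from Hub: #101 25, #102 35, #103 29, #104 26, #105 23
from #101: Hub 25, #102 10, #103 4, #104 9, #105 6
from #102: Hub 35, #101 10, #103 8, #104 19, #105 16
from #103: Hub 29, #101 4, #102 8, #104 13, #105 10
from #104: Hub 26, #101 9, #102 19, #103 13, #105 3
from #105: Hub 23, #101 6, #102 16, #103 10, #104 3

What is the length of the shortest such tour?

With 5 stops there are 5!/2 = 60 distinct round trips (a route and its reverse cost the same).
Hub → #101 → #102 → #103 → #104 → #105 → Hub: 25+10+8+13+3+23 = 82
Hub → #101 → #102 → #103 → #105 → #104 → Hub: 25+10+8+10+3+26 = 82
Hub → #101 → #102 → #104 → #103 → #105 → Hub: 25+10+19+13+10+23 = 100
Hub → #101 → #102 → #104 → #105 → #103 → Hub: 25+10+19+3+10+29 = 96
Hub → #101 → #102 → #105 → #103 → #104 → Hub: 25+10+16+10+13+26 = 100
Hub → #101 → #102 → #105 → #104 → #103 → Hub: 25+10+16+3+13+29 = 96
Hub → #101 → #103 → #102 → #104 → #105 → Hub: 25+4+8+19+3+23 = 82
Hub → #101 → #103 → #102 → #105 → #104 → Hub: 25+4+8+16+3+26 = 82
Hub → #101 → #103 → #104 → #102 → #105 → Hub: 25+4+13+19+16+23 = 100
Hub → #101 → #103 → #104 → #105 → #102 → Hub: 25+4+13+3+16+35 = 96
Hub → #101 → #103 → #105 → #102 → #104 → Hub: 25+4+10+16+19+26 = 100
Hub → #101 → #103 → #105 → #104 → #102 → Hub: 25+4+10+3+19+35 = 96
Hub → #101 → #104 → #102 → #103 → #105 → Hub: 25+9+19+8+10+23 = 94
Hub → #101 → #104 → #102 → #105 → #103 → Hub: 25+9+19+16+10+29 = 108
… (46 more)
The minimum is 82.
One optimal route: Hub → #101 → #102 → #103 → #104 → #105 → Hub (or its reverse).

Shortest round trip = 82 min.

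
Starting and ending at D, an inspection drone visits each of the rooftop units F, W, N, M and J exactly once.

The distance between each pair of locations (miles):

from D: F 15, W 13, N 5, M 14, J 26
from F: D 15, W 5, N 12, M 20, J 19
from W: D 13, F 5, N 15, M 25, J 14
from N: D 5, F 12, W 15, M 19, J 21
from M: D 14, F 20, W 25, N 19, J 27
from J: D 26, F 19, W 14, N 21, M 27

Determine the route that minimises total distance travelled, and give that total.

77 miles — the shortest possible round trip.

With 5 stops there are 5!/2 = 60 distinct round trips (a route and its reverse cost the same).
D - F - W - N - M - J - D: 15+5+15+19+27+26 = 107
D - F - W - N - J - M - D: 15+5+15+21+27+14 = 97
D - F - W - M - N - J - D: 15+5+25+19+21+26 = 111
D - F - W - M - J - N - D: 15+5+25+27+21+5 = 98
D - F - W - J - N - M - D: 15+5+14+21+19+14 = 88
D - F - W - J - M - N - D: 15+5+14+27+19+5 = 85
D - F - N - W - M - J - D: 15+12+15+25+27+26 = 120
D - F - N - W - J - M - D: 15+12+15+14+27+14 = 97
D - F - N - M - W - J - D: 15+12+19+25+14+26 = 111
D - F - N - M - J - W - D: 15+12+19+27+14+13 = 100
D - F - N - J - W - M - D: 15+12+21+14+25+14 = 101
D - F - N - J - M - W - D: 15+12+21+27+25+13 = 113
D - F - M - W - N - J - D: 15+20+25+15+21+26 = 122
D - F - M - W - J - N - D: 15+20+25+14+21+5 = 100
… (46 more)
D - N - F - W - J - M - D: 5+12+5+14+27+14 = 77  ← best
The minimum is 77.
One optimal route: D → N → F → W → J → M → D (or its reverse).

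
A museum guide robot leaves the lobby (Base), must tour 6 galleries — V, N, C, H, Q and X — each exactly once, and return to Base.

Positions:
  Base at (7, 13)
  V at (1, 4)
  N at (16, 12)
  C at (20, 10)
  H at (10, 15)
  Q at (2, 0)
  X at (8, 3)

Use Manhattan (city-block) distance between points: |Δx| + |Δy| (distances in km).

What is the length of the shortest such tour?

There are 360 distinct closed tours to check (reversals are equivalent).
Base→V→N→C→H→Q→X→Base: 15+23+6+15+23+9+11 = 102
Base→V→N→C→H→X→Q→Base: 15+23+6+15+14+9+18 = 100
Base→V→N→C→Q→H→X→Base: 15+23+6+28+23+14+11 = 120
Base→V→N→C→Q→X→H→Base: 15+23+6+28+9+14+5 = 100
Base→V→N→C→X→H→Q→Base: 15+23+6+19+14+23+18 = 118
Base→V→N→C→X→Q→H→Base: 15+23+6+19+9+23+5 = 100
Base→V→N→H→C→Q→X→Base: 15+23+9+15+28+9+11 = 110
Base→V→N→H→C→X→Q→Base: 15+23+9+15+19+9+18 = 108
… (352 more)
Base→V→Q→X→C→N→H→Base: 15+5+9+19+6+9+5 = 68  ← best
The minimum is 68.
One optimal route: Base → V → Q → X → C → N → H → Base (or its reverse).

Shortest round trip = 68 km.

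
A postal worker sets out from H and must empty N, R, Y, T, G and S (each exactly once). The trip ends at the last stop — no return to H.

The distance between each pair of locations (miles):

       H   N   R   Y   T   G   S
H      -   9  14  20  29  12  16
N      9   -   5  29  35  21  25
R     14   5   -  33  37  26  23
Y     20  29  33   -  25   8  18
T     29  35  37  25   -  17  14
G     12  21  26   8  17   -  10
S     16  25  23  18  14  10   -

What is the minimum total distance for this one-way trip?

Minimum one-way distance = 76 miles.

There are 6! = 720 possible orderings.
H - N - R - Y - T - G - S: 9+5+33+25+17+10 = 99
H - N - R - Y - T - S - G: 9+5+33+25+14+10 = 96
H - N - R - Y - G - T - S: 9+5+33+8+17+14 = 86
H - N - R - Y - G - S - T: 9+5+33+8+10+14 = 79
H - N - R - Y - S - T - G: 9+5+33+18+14+17 = 96
H - N - R - Y - S - G - T: 9+5+33+18+10+17 = 92
H - N - R - T - Y - G - S: 9+5+37+25+8+10 = 94
H - N - R - T - Y - S - G: 9+5+37+25+18+10 = 104
… (712 more)
H - N - R - S - T - G - Y: 9+5+23+14+17+8 = 76  ← best
The minimum is 76.
One shortest path: H → N → R → S → T → G → Y.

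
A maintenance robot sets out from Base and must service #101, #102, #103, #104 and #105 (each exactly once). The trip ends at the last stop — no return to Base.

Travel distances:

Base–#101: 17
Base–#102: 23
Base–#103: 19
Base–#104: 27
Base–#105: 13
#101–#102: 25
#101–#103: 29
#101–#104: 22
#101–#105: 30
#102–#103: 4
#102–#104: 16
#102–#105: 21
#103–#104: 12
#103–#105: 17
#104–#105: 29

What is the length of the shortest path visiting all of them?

Minimum one-way distance = 72.

There are 5! = 120 possible orderings.
Base → #101 → #102 → #103 → #104 → #105: 17+25+4+12+29 = 87
Base → #101 → #102 → #103 → #105 → #104: 17+25+4+17+29 = 92
Base → #101 → #102 → #104 → #103 → #105: 17+25+16+12+17 = 87
Base → #101 → #102 → #104 → #105 → #103: 17+25+16+29+17 = 104
Base → #101 → #102 → #105 → #103 → #104: 17+25+21+17+12 = 92
Base → #101 → #102 → #105 → #104 → #103: 17+25+21+29+12 = 104
Base → #101 → #103 → #102 → #104 → #105: 17+29+4+16+29 = 95
Base → #101 → #103 → #102 → #105 → #104: 17+29+4+21+29 = 100
Base → #101 → #103 → #104 → #102 → #105: 17+29+12+16+21 = 95
Base → #101 → #103 → #104 → #105 → #102: 17+29+12+29+21 = 108
Base → #101 → #103 → #105 → #102 → #104: 17+29+17+21+16 = 100
Base → #101 → #103 → #105 → #104 → #102: 17+29+17+29+16 = 108
Base → #101 → #104 → #102 → #103 → #105: 17+22+16+4+17 = 76
Base → #101 → #104 → #102 → #105 → #103: 17+22+16+21+17 = 93
… (106 more)
Base → #105 → #102 → #103 → #104 → #101: 13+21+4+12+22 = 72  ← best
The minimum is 72.
One shortest path: Base → #105 → #102 → #103 → #104 → #101.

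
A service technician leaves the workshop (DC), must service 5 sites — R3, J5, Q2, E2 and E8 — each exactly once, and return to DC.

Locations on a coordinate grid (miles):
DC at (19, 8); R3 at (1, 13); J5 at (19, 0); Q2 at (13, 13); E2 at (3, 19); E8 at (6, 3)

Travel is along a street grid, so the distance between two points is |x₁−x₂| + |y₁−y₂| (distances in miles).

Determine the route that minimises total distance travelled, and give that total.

74 miles — the shortest possible round trip.

With 5 stops there are 5!/2 = 60 distinct round trips (a route and its reverse cost the same).
DC-R3-J5-Q2-E2-E8-DC: 23+31+19+16+19+18 = 126
DC-R3-J5-Q2-E8-E2-DC: 23+31+19+17+19+27 = 136
DC-R3-J5-E2-Q2-E8-DC: 23+31+35+16+17+18 = 140
DC-R3-J5-E2-E8-Q2-DC: 23+31+35+19+17+11 = 136
DC-R3-J5-E8-Q2-E2-DC: 23+31+16+17+16+27 = 130
DC-R3-J5-E8-E2-Q2-DC: 23+31+16+19+16+11 = 116
DC-R3-Q2-J5-E2-E8-DC: 23+12+19+35+19+18 = 126
DC-R3-Q2-J5-E8-E2-DC: 23+12+19+16+19+27 = 116
DC-R3-Q2-E2-J5-E8-DC: 23+12+16+35+16+18 = 120
DC-R3-Q2-E2-E8-J5-DC: 23+12+16+19+16+8 = 94
DC-R3-Q2-E8-J5-E2-DC: 23+12+17+16+35+27 = 130
DC-R3-Q2-E8-E2-J5-DC: 23+12+17+19+35+8 = 114
DC-R3-E2-J5-Q2-E8-DC: 23+8+35+19+17+18 = 120
DC-R3-E2-J5-E8-Q2-DC: 23+8+35+16+17+11 = 110
… (46 more)
DC-J5-E8-R3-E2-Q2-DC: 8+16+15+8+16+11 = 74  ← best
The minimum is 74.
One optimal route: DC → J5 → E8 → R3 → E2 → Q2 → DC (or its reverse).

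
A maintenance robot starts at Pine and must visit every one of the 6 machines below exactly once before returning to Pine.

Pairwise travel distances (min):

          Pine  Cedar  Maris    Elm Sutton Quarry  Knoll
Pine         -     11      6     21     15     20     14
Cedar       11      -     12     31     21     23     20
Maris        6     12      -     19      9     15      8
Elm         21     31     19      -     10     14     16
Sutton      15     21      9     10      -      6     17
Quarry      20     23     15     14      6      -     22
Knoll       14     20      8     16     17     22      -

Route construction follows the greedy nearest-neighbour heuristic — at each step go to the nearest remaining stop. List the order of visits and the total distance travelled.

Total distance 80 min via the nearest-neighbour route Pine → Maris → Knoll → Elm → Sutton → Quarry → Cedar → Pine.

Pine → [Maris:6 / Cedar:11 / Knoll:14 / Sutton:15 / Quarry:20 / Elm:21] → Maris (6)
Maris → [Knoll:8 / Sutton:9 / Cedar:12 / Quarry:15 / Elm:19] → Knoll (8)
Knoll → [Elm:16 / Sutton:17 / Cedar:20 / Quarry:22] → Elm (16)
Elm → [Sutton:10 / Quarry:14 / Cedar:31] → Sutton (10)
Sutton → [Quarry:6 / Cedar:21] → Quarry (6)
Quarry → [Cedar:23] → Cedar (23)
Return Cedar→Pine: 11.
Total = 6 + 8 + 16 + 10 + 6 + 23 + 11 = 80.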